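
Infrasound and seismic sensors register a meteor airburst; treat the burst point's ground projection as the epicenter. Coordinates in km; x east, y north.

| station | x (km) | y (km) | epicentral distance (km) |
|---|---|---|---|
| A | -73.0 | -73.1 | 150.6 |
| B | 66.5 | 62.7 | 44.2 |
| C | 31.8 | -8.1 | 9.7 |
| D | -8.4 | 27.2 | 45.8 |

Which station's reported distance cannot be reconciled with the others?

C

Solve using three stations at a time. Using A, B, D (subtract circle equations pairwise → linear system) gives (x, y) ≈ (37.4, 29.4).
Distances from that point to each station vs reported:
  A: calculated 150.6 vs reported 150.6 → residual 0.0 km
  B: calculated 44.3 vs reported 44.2 → residual 0.1 km
  C: calculated 37.9 vs reported 9.7 → residual 28.2 km
  D: calculated 45.9 vs reported 45.8 → residual 0.1 km
A, B, D are mutually consistent (residuals ≈ 0); C is off by 28.2 km.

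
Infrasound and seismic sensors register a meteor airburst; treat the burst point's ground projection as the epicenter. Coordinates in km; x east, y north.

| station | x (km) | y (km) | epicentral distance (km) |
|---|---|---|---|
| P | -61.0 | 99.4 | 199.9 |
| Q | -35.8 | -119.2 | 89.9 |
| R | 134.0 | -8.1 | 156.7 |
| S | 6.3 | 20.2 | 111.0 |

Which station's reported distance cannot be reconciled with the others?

Solve using three stations at a time. Using P, R, S (subtract circle equations pairwise → linear system) gives (x, y) ≈ (0.8, -90.8).
Distances from that point to each station vs reported:
  P: calculated 200.0 vs reported 199.9 → residual 0.1 km
  Q: calculated 46.3 vs reported 89.9 → residual 43.6 km
  R: calculated 156.8 vs reported 156.7 → residual 0.1 km
  S: calculated 111.1 vs reported 111.0 → residual 0.1 km
P, R, S are mutually consistent (residuals ≈ 0); Q is off by 43.6 km.

Q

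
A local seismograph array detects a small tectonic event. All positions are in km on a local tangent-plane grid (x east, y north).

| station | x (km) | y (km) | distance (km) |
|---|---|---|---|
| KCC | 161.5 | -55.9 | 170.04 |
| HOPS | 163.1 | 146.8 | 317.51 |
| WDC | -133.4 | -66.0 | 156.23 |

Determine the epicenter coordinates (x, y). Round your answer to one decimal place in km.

(8.8, -130.7)

Circle about each station: (x − 161.5)² + (y + 55.9)² = 170.04²; (x − 163.1)² + (y − 146.8)² = 317.51²; (x + 133.4)² + (y + 66.0)² = 156.23².
Subtracting pairs of circle equations eliminates x²+y² and gives linear equations (the radical axes):
3.2 x + 405.4 y = -52954.21
-589.8 x − 20.2 y = -2549.71
Solving the 2×2 system: x ≈ 8.8, y ≈ -130.7 km.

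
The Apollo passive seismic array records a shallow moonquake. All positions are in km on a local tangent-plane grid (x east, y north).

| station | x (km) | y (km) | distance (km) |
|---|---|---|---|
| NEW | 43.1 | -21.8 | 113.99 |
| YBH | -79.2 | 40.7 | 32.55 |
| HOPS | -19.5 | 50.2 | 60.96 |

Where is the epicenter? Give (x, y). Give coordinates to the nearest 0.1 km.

Circle about each station: (x − 43.1)² + (y + 21.8)² = 113.99²; (x + 79.2)² + (y − 40.7)² = 32.55²; (x + 19.5)² + (y − 50.2)² = 60.96².
Subtracting the NEW equation from the YBH and HOPS equations removes the quadratic terms:
-244.6 x + 125.0 y = 17530.50
-125.2 x + 144.0 y = 9845.04
Solving the 2×2 system: x ≈ -66.1, y ≈ 10.9 km.
Check against NEW (with the unrounded x, y): √((x − 43.1)²+(y + 21.8)²) = 113.99 ≈ 113.99 km. ✓

x ≈ -66.1 km, y ≈ 10.9 km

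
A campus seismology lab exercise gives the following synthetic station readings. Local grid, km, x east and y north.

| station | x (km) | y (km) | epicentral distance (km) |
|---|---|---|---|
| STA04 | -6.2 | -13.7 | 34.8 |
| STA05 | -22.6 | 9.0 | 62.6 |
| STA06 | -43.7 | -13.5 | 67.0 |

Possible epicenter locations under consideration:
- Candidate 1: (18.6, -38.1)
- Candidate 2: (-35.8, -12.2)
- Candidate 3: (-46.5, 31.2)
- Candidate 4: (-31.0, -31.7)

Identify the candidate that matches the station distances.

Candidate 1

For each candidate, compare |candidate − station| to the reported distance:
Candidate 1: residuals STA04 0.0, STA05 0.0, STA06 0.0 → max 0.0 km
Candidate 2: residuals STA04 5.2, STA05 37.6, STA06 59.0 → max 59.0 km
Candidate 3: residuals STA04 25.5, STA05 30.0, STA06 22.2 → max 30.0 km
Candidate 4: residuals STA04 4.2, STA05 21.0, STA06 44.8 → max 44.8 km
Only Candidate 1 has all residuals ≈ 0.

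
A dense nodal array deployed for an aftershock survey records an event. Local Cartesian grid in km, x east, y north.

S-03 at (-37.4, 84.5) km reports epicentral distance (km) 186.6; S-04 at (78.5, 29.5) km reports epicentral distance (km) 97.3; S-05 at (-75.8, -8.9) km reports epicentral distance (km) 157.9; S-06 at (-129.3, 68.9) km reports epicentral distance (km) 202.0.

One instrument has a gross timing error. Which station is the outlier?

Solve using three stations at a time. Using S-03, S-04, S-05 (subtract circle equations pairwise → linear system) gives (x, y) ≈ (70.8, -67.5).
Distances from that point to each station vs reported:
  S-03: calculated 186.6 vs reported 186.6 → residual 0.0 km
  S-04: calculated 97.3 vs reported 97.3 → residual 0.0 km
  S-05: calculated 157.9 vs reported 157.9 → residual 0.0 km
  S-06: calculated 242.2 vs reported 202.0 → residual 40.2 km
S-03, S-04, S-05 are mutually consistent (residuals ≈ 0); S-06 is off by 40.2 km.

S-06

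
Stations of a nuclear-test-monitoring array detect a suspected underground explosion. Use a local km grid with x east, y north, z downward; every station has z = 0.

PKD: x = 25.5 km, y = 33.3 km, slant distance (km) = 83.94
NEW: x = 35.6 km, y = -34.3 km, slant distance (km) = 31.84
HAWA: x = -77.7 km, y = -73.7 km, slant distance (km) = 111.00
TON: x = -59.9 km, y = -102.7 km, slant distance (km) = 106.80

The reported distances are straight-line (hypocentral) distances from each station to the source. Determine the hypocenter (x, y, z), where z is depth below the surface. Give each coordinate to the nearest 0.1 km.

Each station gives a sphere (x−x_i)² + (y−y_i)² + z² = d_i² (stations at z=0).
Subtracting the PKD sphere from NEW and HAWA: z² cancels, leaving linear equations in x and y:
20.2 x − 135.2 y = 6716.85
-206.4 x − 214.0 y = 4434.76
Solving: x ≈ 25.997, y ≈ -45.797 km (keep extra digits for the depth step; rounded: 26.0, -45.8).
Then from the PKD sphere: z² = 83.94² − (x − 25.5)² − (y − 33.3)² with x = 25.997, y = -45.797, so z ≈ 28.095 ≈ 28.1 km.

x ≈ 26.0 km, y ≈ -45.8 km, depth ≈ 28.1 km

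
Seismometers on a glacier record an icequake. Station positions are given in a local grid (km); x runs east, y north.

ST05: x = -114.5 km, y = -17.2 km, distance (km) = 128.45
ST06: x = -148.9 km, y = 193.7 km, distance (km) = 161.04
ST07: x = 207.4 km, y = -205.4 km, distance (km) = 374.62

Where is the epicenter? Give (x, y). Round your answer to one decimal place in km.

x ≈ -32.9 km, y ≈ 82.0 km

Circle about each station: (x + 114.5)² + (y + 17.2)² = 128.45²; (x + 148.9)² + (y − 193.7)² = 161.04²; (x − 207.4)² + (y + 205.4)² = 374.62².
Subtracting the ST05 equation from the ST06 and ST07 equations removes the quadratic terms:
-68.8 x + 421.8 y = 36850.33
643.8 x − 376.4 y = -52042.91
Solving the 2×2 system: x ≈ -32.9, y ≈ 82.0 km.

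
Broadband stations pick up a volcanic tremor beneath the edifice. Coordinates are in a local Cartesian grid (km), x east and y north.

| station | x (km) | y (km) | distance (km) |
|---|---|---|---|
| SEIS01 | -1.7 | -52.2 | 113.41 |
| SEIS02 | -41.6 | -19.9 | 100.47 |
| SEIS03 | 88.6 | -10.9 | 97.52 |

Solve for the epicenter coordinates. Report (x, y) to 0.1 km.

20.6 km east, 59.0 km north

Circle about each station: (x + 1.7)² + (y + 52.2)² = 113.41²; (x + 41.6)² + (y + 19.9)² = 100.47²; (x − 88.6)² + (y + 10.9)² = 97.52².
Subtracting pairs of circle equations eliminates x²+y² and gives linear equations (the radical axes):
-79.8 x + 64.6 y = 2166.45
180.6 x + 82.6 y = 8592.72
Solving the 2×2 system: x ≈ 20.6, y ≈ 59.0 km.
Check against SEIS01 (with the unrounded x, y): √((x + 1.7)²+(y + 52.2)²) = 113.40 ≈ 113.41 km. ✓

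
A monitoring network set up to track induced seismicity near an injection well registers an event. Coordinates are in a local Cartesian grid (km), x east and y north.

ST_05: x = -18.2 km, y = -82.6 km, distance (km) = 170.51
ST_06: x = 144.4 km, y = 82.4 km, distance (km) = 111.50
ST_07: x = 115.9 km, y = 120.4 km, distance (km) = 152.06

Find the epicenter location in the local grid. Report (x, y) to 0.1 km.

x ≈ 143.7 km, y ≈ -29.1 km

Circle about each station: (x + 18.2)² + (y + 82.6)² = 170.51²; (x − 144.4)² + (y − 82.4)² = 111.50²; (x − 115.9)² + (y − 120.4)² = 152.06².
Subtracting pairs of circle equations eliminates x²+y² and gives linear equations (the radical axes):
325.2 x + 330.0 y = 37128.53
268.2 x + 406.0 y = 26726.39
Solving the 2×2 system: x ≈ 143.7, y ≈ -29.1 km.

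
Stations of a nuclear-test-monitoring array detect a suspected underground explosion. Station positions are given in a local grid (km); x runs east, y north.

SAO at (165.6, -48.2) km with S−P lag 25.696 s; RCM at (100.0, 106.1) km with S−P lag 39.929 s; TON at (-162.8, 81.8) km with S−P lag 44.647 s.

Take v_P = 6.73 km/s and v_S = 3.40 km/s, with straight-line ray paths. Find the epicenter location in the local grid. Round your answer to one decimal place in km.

Distance from S−P lag: d = Δt · v_P v_S / (v_P − v_S) = Δt · (6.73·3.40)/(6.73−3.40) ≈ 6.8715·Δt.
So d_SAO = 176.57, d_RCM = 274.37, d_TON = 306.79 km.
Circle about each station: (x − 165.6)² + (y + 48.2)² = 176.57²; (x − 100.0)² + (y − 106.1)² = 274.37²; (x + 162.8)² + (y − 81.8)² = 306.79².
Subtracting the SAO equation from the RCM and TON equations removes the quadratic terms:
-131.2 x + 308.6 y = -52591.32
-656.8 x + 260.0 y = -59494.66
Solving the 2×2 system: x ≈ 27.8, y ≈ -158.6 km.
Check against SAO (with the unrounded x, y): √((x − 165.6)²+(y + 48.2)²) = 176.57 ≈ 176.57 km. ✓

27.8 km east, -158.6 km north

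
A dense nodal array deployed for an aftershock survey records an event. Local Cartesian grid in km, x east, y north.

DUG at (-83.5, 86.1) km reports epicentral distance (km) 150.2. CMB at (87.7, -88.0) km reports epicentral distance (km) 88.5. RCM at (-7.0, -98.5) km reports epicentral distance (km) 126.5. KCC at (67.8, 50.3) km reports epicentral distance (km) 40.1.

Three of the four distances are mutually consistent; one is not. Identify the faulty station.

Solve using three stations at a time. Using DUG, RCM, KCC (subtract circle equations pairwise → linear system) gives (x, y) ≈ (48.8, 15.0).
Distances from that point to each station vs reported:
  DUG: calculated 150.2 vs reported 150.2 → residual 0.0 km
  CMB: calculated 110.1 vs reported 88.5 → residual 21.6 km
  RCM: calculated 126.5 vs reported 126.5 → residual 0.0 km
  KCC: calculated 40.1 vs reported 40.1 → residual 0.0 km
DUG, RCM, KCC are mutually consistent (residuals ≈ 0); CMB is off by 21.6 km.

CMB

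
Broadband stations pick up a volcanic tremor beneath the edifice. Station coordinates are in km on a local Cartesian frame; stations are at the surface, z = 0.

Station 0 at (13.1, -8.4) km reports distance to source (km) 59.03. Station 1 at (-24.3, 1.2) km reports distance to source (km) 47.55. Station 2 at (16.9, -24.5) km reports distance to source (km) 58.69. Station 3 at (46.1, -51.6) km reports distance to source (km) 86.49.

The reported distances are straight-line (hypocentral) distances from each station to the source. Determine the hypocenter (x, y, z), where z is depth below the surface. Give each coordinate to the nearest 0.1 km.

(-28.2, -27.9, 37.4)

Each station gives a sphere (x−x_i)² + (y−y_i)² + z² = d_i² (stations at z=0).
Subtracting the Station 0 sphere from Station 1 and Station 2: z² cancels, leaving linear equations in x and y:
-74.8 x + 19.2 y = 1573.30
7.6 x − 32.2 y = 683.71
Solving: x ≈ -28.192, y ≈ -27.887 km (keep extra digits for the depth step; rounded: -28.2, -27.9).
Then from the Station 0 sphere: z² = 59.03² − (x − 13.1)² − (y + 8.4)² with x = -28.192, y = -27.887, so z ≈ 37.413 ≈ 37.4 km.
Check against Station 3 (with the unrounded solution): distance 86.49 ≈ 86.49 km. ✓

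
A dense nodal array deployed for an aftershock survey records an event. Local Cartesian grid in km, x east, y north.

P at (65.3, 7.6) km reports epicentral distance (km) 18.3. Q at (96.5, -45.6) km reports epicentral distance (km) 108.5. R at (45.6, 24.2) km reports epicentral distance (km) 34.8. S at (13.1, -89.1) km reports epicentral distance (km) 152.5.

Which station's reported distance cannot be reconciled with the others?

P

Solve using three stations at a time. Using Q, R, S (subtract circle equations pairwise → linear system) gives (x, y) ≈ (59.2, 56.3).
Distances from that point to each station vs reported:
  P: calculated 49.1 vs reported 18.3 → residual 30.8 km
  Q: calculated 108.5 vs reported 108.5 → residual 0.0 km
  R: calculated 34.8 vs reported 34.8 → residual 0.0 km
  S: calculated 152.5 vs reported 152.5 → residual 0.0 km
Q, R, S are mutually consistent (residuals ≈ 0); P is off by 30.8 km.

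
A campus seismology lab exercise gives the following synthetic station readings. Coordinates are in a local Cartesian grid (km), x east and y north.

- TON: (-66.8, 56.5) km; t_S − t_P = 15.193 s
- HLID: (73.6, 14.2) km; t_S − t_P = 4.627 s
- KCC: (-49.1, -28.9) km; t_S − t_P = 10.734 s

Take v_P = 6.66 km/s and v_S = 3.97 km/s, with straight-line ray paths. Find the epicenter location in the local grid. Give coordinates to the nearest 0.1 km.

(56.4, -27.9)

Distance from S−P lag: d = Δt · v_P v_S / (v_P − v_S) = Δt · (6.66·3.97)/(6.66−3.97) ≈ 9.8291·Δt.
So d_TON = 149.33, d_HLID = 45.48, d_KCC = 105.51 km.
Circle about each station: (x + 66.8)² + (y − 56.5)² = 149.33²; (x − 73.6)² + (y − 14.2)² = 45.48²; (x + 49.1)² + (y + 28.9)² = 105.51².
Subtracting pairs of circle equations eliminates x²+y² and gives linear equations (the radical axes):
280.8 x − 84.6 y = 18195.13
35.4 x − 170.8 y = 6758.62
Solving the 2×2 system: x ≈ 56.4, y ≈ -27.9 km.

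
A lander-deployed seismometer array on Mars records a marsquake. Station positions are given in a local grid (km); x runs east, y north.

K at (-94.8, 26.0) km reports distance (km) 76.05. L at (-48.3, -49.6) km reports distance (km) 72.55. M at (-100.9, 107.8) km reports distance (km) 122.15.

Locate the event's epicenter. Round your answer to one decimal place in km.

(-19.3, 16.9)

Circle about each station: (x + 94.8)² + (y − 26.0)² = 76.05²; (x + 48.3)² + (y + 49.6)² = 72.55²; (x + 100.9)² + (y − 107.8)² = 122.15².
Subtracting pairs of circle equations eliminates x²+y² and gives linear equations (the radical axes):
93.0 x − 151.2 y = -4349.89
-12.2 x + 163.6 y = 3001.59
Solving the 2×2 system: x ≈ -19.3, y ≈ 16.9 km.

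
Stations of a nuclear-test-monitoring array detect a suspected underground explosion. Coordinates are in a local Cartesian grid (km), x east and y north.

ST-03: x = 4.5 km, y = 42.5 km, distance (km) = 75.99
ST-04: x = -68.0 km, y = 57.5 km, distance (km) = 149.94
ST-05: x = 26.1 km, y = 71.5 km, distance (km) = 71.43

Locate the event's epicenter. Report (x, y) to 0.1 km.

x ≈ 77.7 km, y ≈ 22.1 km

Circle about each station: (x − 4.5)² + (y − 42.5)² = 75.99²; (x + 68.0)² + (y − 57.5)² = 149.94²; (x − 26.1)² + (y − 71.5)² = 71.43².
Subtracting the ST-03 equation from the ST-04 and ST-05 equations removes the quadratic terms:
-145.0 x + 30.0 y = -10603.77
43.2 x + 58.0 y = 4639.20
Solving the 2×2 system: x ≈ 77.7, y ≈ 22.1 km.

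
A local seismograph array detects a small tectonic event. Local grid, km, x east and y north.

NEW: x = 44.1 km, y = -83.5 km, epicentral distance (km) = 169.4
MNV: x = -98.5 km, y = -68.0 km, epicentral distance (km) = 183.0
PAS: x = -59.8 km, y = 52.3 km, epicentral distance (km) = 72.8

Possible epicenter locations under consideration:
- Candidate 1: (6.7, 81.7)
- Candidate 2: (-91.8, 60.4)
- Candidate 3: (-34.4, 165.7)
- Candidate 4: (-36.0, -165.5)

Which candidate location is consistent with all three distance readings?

Candidate 1

For each candidate, compare |candidate − station| to the reported distance:
Candidate 1: residuals NEW 0.0, MNV 0.0, PAS 0.1 → max 0.1 km
Candidate 2: residuals NEW 28.5, MNV 54.4, PAS 39.8 → max 54.4 km
Candidate 3: residuals NEW 91.9, MNV 59.3, PAS 43.4 → max 91.9 km
Candidate 4: residuals NEW 54.8, MNV 67.2, PAS 146.3 → max 146.3 km
Only Candidate 1 has all residuals ≈ 0.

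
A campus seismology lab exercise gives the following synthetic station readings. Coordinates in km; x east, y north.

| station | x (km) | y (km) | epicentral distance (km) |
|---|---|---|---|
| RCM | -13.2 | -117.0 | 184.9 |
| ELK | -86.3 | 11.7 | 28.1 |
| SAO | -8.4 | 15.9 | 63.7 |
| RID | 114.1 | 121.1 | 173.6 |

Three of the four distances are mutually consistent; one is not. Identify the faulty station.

Solve using three stations at a time. Using RCM, SAO, RID (subtract circle equations pairwise → linear system) gives (x, y) ≈ (-49.9, 64.2).
Distances from that point to each station vs reported:
  RCM: calculated 184.9 vs reported 184.9 → residual 0.0 km
  ELK: calculated 63.9 vs reported 28.1 → residual 35.8 km
  SAO: calculated 63.7 vs reported 63.7 → residual 0.0 km
  RID: calculated 173.6 vs reported 173.6 → residual 0.0 km
RCM, SAO, RID are mutually consistent (residuals ≈ 0); ELK is off by 35.8 km.

ELK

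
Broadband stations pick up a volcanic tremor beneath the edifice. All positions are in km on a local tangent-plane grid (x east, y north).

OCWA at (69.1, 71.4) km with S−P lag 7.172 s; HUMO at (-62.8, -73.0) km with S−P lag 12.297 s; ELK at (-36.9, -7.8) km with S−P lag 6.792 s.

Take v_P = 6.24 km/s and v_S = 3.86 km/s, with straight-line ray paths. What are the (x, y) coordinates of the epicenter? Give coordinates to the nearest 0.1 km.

Distance from S−P lag: d = Δt · v_P v_S / (v_P − v_S) = Δt · (6.24·3.86)/(6.24−3.86) ≈ 10.1203·Δt.
So d_OCWA = 72.58, d_HUMO = 124.45, d_ELK = 68.74 km.
Circle about each station: (x − 69.1)² + (y − 71.4)² = 72.58²; (x + 62.8)² + (y + 73.0)² = 124.45²; (x + 36.9)² + (y + 7.8)² = 68.74².
Subtracting pairs of circle equations eliminates x²+y² and gives linear equations (the radical axes):
-263.8 x − 288.8 y = -10819.88
-212.0 x − 158.4 y = -7907.65
Solving the 2×2 system: x ≈ 29.3, y ≈ 10.7 km.

(29.3, 10.7)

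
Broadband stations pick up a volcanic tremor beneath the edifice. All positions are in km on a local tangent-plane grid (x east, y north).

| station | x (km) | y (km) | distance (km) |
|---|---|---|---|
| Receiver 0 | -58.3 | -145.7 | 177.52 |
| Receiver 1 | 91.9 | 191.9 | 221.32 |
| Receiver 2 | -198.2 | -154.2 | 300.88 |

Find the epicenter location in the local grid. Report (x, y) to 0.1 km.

Circle about each station: (x + 58.3)² + (y + 145.7)² = 177.52²; (x − 91.9)² + (y − 191.9)² = 221.32²; (x + 198.2)² + (y + 154.2)² = 300.88².
Subtracting the Receiver 0 equation from the Receiver 1 and Receiver 2 equations removes the quadratic terms:
300.4 x + 675.2 y = 3174.65
-279.8 x − 17.0 y = -20581.92
Solving the 2×2 system: x ≈ 75.3, y ≈ -28.8 km.

75.3 km east, -28.8 km north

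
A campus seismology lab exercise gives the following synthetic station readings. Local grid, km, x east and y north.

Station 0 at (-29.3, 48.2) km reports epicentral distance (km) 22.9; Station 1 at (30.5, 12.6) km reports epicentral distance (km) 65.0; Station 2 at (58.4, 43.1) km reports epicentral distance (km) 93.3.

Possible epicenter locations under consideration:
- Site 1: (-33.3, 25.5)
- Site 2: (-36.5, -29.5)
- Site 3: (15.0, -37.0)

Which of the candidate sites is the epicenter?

For each candidate, compare |candidate − station| to the reported distance:
Site 1: residuals Station 0 0.1, Station 1 0.1, Station 2 0.1 → max 0.1 km
Site 2: residuals Station 0 55.1, Station 1 14.1, Station 2 26.2 → max 55.1 km
Site 3: residuals Station 0 73.1, Station 1 13.0, Station 2 2.2 → max 73.1 km
Only Site 1 has all residuals ≈ 0.

Site 1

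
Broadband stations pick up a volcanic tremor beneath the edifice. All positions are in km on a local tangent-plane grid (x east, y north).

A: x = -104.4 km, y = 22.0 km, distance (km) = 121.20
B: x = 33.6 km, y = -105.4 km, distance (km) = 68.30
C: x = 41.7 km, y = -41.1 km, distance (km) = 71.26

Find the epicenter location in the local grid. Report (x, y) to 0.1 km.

x ≈ -24.0 km, y ≈ -68.7 km

Circle about each station: (x + 104.4)² + (y − 22.0)² = 121.20²; (x − 33.6)² + (y + 105.4)² = 68.30²; (x − 41.7)² + (y + 41.1)² = 71.26².
Subtracting the A equation from the B and C equations removes the quadratic terms:
276.0 x − 254.8 y = 10879.31
292.2 x − 126.2 y = 1656.19
Solving the 2×2 system: x ≈ -24.0, y ≈ -68.7 km.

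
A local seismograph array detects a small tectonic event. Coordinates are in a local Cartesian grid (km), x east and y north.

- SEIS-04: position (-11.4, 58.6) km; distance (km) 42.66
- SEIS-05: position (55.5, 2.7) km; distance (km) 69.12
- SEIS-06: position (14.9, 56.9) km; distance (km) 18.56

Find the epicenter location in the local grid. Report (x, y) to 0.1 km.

Circle about each station: (x + 11.4)² + (y − 58.6)² = 42.66²; (x − 55.5)² + (y − 2.7)² = 69.12²; (x − 14.9)² + (y − 56.9)² = 18.56².
Subtracting the SEIS-04 equation from the SEIS-05 and SEIS-06 equations removes the quadratic terms:
133.8 x − 111.8 y = -3434.08
52.6 x − 3.4 y = 1371.10
Solving the 2×2 system: x ≈ 30.4, y ≈ 67.1 km.
Check against SEIS-04 (with the unrounded x, y): √((x + 11.4)²+(y − 58.6)²) = 42.66 ≈ 42.66 km. ✓

x ≈ 30.4 km, y ≈ 67.1 km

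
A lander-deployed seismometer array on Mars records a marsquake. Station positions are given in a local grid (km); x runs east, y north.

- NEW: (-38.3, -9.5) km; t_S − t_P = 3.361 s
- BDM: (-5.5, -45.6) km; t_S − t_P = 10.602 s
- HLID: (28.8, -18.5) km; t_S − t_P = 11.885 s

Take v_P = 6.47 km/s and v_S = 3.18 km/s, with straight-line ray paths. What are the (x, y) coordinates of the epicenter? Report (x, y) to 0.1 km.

Distance from S−P lag: d = Δt · v_P v_S / (v_P − v_S) = Δt · (6.47·3.18)/(6.47−3.18) ≈ 6.2537·Δt.
So d_NEW = 21.02, d_BDM = 66.30, d_HLID = 74.32 km.
Circle about each station: (x + 38.3)² + (y + 9.5)² = 21.02²; (x + 5.5)² + (y + 45.6)² = 66.30²; (x − 28.8)² + (y + 18.5)² = 74.32².
Subtracting the NEW equation from the BDM and HLID equations removes the quadratic terms:
65.6 x − 72.2 y = -3401.38
134.2 x − 18.0 y = -5467.07
Solving the 2×2 system: x ≈ -39.2, y ≈ 11.5 km.
Check against NEW (with the unrounded x, y): √((x + 38.3)²+(y + 9.5)²) = 21.02 ≈ 21.02 km. ✓

-39.2 km east, 11.5 km north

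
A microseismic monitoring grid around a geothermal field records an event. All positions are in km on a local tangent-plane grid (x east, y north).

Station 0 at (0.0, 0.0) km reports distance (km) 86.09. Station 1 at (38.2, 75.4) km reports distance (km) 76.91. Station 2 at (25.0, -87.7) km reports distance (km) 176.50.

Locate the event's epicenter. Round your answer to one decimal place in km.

-38.7 km east, 76.9 km north

Circle about each station: x² + y² = 86.09²; (x − 38.2)² + (y − 75.4)² = 76.91²; (x − 25.0)² + (y + 87.7)² = 176.50².
Subtracting the Station 0 equation from the Station 1 and Station 2 equations removes the quadratic terms:
76.4 x + 150.8 y = 8640.74
50.0 x − 175.4 y = -15424.47
Solving the 2×2 system: x ≈ -38.7, y ≈ 76.9 km.
Check against Station 0 (with the unrounded x, y): √(x²+y²) = 86.10 ≈ 86.09 km. ✓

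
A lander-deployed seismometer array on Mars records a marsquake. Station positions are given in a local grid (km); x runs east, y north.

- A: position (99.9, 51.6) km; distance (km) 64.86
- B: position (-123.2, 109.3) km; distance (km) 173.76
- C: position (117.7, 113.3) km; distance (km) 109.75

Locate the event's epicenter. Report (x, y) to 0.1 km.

(36.1, 39.9)

Circle about each station: (x − 99.9)² + (y − 51.6)² = 64.86²; (x + 123.2)² + (y − 109.3)² = 173.76²; (x − 117.7)² + (y − 113.3)² = 109.75².
Subtracting pairs of circle equations eliminates x²+y² and gives linear equations (the radical axes):
-446.2 x + 115.4 y = -11503.56
35.6 x + 123.4 y = 6209.37
Solving the 2×2 system: x ≈ 36.1, y ≈ 39.9 km.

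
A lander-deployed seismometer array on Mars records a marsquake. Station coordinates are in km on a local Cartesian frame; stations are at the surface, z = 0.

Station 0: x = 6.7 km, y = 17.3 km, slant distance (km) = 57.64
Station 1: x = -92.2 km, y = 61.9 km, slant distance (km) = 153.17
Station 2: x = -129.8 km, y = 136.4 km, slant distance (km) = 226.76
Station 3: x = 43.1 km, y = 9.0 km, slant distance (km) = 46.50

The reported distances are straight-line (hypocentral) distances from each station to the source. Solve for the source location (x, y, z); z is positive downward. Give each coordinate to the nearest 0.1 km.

x ≈ 34.4 km, y ≈ -15.1 km, depth ≈ 38.8 km

Each station gives a sphere (x−x_i)² + (y−y_i)² + z² = d_i² (stations at z=0).
Subtracting the Station 0 sphere from Station 1 and Station 2: z² cancels, leaving linear equations in x and y:
-197.8 x + 89.2 y = -8150.41
-273.0 x + 238.2 y = -12988.91
Solving: x ≈ 34.388, y ≈ -15.118 km (keep extra digits for the depth step; rounded: 34.4, -15.1).
Then from the Station 0 sphere: z² = 57.64² − (x − 6.7)² − (y − 17.3)² with x = 34.388, y = -15.118, so z ≈ 38.792 ≈ 38.8 km.
Check against Station 3 (with the unrounded solution): distance 46.50 ≈ 46.50 km. ✓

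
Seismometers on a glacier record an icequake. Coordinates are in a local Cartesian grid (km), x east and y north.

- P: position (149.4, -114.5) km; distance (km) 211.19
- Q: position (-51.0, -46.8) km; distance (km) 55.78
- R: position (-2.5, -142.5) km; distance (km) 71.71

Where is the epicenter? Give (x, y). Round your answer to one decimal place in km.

x ≈ -61.4 km, y ≈ -101.6 km

Circle about each station: (x − 149.4)² + (y + 114.5)² = 211.19²; (x + 51.0)² + (y + 46.8)² = 55.78²; (x + 2.5)² + (y + 142.5)² = 71.71².
Subtracting pairs of circle equations eliminates x²+y² and gives linear equations (the radical axes):
-400.8 x + 135.4 y = 10850.44
-303.8 x − 56.0 y = 24340.78
Solving the 2×2 system: x ≈ -61.4, y ≈ -101.6 km.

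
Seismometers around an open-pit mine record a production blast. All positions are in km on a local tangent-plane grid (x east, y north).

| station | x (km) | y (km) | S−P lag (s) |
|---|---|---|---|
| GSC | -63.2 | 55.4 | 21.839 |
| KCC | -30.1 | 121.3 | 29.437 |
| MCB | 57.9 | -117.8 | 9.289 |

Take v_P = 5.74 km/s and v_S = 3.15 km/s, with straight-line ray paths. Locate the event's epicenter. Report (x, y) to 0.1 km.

Distance from S−P lag: d = Δt · v_P v_S / (v_P − v_S) = Δt · (5.74·3.15)/(5.74−3.15) ≈ 6.9811·Δt.
So d_GSC = 152.46, d_KCC = 205.50, d_MCB = 64.85 km.
Circle about each station: (x + 63.2)² + (y − 55.4)² = 152.46²; (x + 30.1)² + (y − 121.3)² = 205.50²; (x − 57.9)² + (y + 117.8)² = 64.85².
Subtracting pairs of circle equations eliminates x²+y² and gives linear equations (the radical axes):
66.2 x + 131.8 y = -10429.90
242.2 x − 346.4 y = 29204.38
Solving the 2×2 system: x ≈ 4.3, y ≈ -81.3 km.

(4.3, -81.3)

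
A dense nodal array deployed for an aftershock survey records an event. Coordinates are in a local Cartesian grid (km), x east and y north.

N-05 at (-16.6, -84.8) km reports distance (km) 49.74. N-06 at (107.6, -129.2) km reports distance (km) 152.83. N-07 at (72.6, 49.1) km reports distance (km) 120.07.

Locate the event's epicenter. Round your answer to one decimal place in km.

-12.9 km east, -35.2 km north

Circle about each station: (x + 16.6)² + (y + 84.8)² = 49.74²; (x − 107.6)² + (y + 129.2)² = 152.83²; (x − 72.6)² + (y − 49.1)² = 120.07².
Subtracting the N-05 equation from the N-06 and N-07 equations removes the quadratic terms:
248.4 x − 88.8 y = -79.14
178.4 x + 267.8 y = -11727.77
Solving the 2×2 system: x ≈ -12.9, y ≈ -35.2 km.
Check against N-05 (with the unrounded x, y): √((x + 16.6)²+(y + 84.8)²) = 49.74 ≈ 49.74 km. ✓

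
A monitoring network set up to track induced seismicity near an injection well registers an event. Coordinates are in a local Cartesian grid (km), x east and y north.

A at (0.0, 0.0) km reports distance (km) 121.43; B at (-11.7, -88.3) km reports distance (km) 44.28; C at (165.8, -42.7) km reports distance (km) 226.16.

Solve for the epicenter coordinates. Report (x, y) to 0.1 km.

(-49.9, -110.7)

Circle about each station: x² + y² = 121.43²; (x + 11.7)² + (y + 88.3)² = 44.28²; (x − 165.8)² + (y + 42.7)² = 226.16².
Subtracting pairs of circle equations eliminates x²+y² and gives linear equations (the radical axes):
-23.4 x − 176.6 y = 20718.31
331.6 x − 85.4 y = -7090.17
Solving the 2×2 system: x ≈ -49.9, y ≈ -110.7 km.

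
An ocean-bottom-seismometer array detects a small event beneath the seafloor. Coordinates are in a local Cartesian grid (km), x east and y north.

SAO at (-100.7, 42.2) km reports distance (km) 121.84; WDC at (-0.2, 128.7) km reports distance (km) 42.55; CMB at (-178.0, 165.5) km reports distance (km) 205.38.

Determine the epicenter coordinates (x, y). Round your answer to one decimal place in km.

12.2 km east, 88.0 km north

Circle about each station: (x + 100.7)² + (y − 42.2)² = 121.84²; (x + 0.2)² + (y − 128.7)² = 42.55²; (x + 178.0)² + (y − 165.5)² = 205.38².
Subtracting the SAO equation from the WDC and CMB equations removes the quadratic terms:
201.0 x + 173.0 y = 17676.88
-154.6 x + 246.6 y = 19816.96
Solving the 2×2 system: x ≈ 12.2, y ≈ 88.0 km.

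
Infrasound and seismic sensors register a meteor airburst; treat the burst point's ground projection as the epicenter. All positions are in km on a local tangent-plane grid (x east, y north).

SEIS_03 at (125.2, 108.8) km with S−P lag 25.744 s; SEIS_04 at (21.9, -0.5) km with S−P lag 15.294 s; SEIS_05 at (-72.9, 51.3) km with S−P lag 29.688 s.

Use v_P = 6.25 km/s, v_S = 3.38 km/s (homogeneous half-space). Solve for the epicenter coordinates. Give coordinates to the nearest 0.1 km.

Distance from S−P lag: d = Δt · v_P v_S / (v_P − v_S) = Δt · (6.25·3.38)/(6.25−3.38) ≈ 7.3606·Δt.
So d_SEIS_03 = 189.49, d_SEIS_04 = 112.57, d_SEIS_05 = 218.52 km.
Circle about each station: (x − 125.2)² + (y − 108.8)² = 189.49²; (x − 21.9)² + (y + 0.5)² = 112.57²; (x + 72.9)² + (y − 51.3)² = 218.52².
Subtracting pairs of circle equations eliminates x²+y² and gives linear equations (the radical axes):
-206.6 x − 218.6 y = -3798.16
-396.2 x − 115.0 y = -31410.91
Solving the 2×2 system: x ≈ 102.3, y ≈ -79.3 km.

(102.3, -79.3)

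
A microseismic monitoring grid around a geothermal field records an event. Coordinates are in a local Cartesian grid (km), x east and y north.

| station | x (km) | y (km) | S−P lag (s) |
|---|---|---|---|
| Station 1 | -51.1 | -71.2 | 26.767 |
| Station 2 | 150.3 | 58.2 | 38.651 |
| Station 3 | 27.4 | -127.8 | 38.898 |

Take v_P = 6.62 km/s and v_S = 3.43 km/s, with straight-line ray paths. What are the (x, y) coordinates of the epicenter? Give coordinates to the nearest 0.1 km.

-120.6 km east, 106.2 km north

Distance from S−P lag: d = Δt · v_P v_S / (v_P − v_S) = Δt · (6.62·3.43)/(6.62−3.43) ≈ 7.1181·Δt.
So d_Station 1 = 190.53, d_Station 2 = 275.12, d_Station 3 = 276.88 km.
Circle about each station: (x + 51.1)² + (y + 71.2)² = 190.53²; (x − 150.3)² + (y − 58.2)² = 275.12²; (x − 27.4)² + (y + 127.8)² = 276.88².
Subtracting the Station 1 equation from the Station 2 and Station 3 equations removes the quadratic terms:
402.8 x + 258.8 y = -21092.65
157.0 x − 113.2 y = -30957.90
Solving the 2×2 system: x ≈ -120.6, y ≈ 106.2 km.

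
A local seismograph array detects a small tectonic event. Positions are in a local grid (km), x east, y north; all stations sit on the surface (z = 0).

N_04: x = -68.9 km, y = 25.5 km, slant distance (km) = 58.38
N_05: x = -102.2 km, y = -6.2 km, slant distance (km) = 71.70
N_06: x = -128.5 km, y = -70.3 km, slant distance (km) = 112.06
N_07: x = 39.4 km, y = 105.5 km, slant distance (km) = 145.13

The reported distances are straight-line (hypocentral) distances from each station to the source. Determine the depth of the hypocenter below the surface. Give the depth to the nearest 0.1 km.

Each station gives a sphere (x−x_i)² + (y−y_i)² + z² = d_i² (stations at z=0).
Subtracting the N_04 sphere from N_05 and N_06: z² cancels, leaving linear equations in x and y:
-66.6 x − 63.4 y = 3353.15
-119.2 x − 191.6 y = 6907.66
Solving: x ≈ -39.306, y ≈ -11.599 km (keep extra digits for the depth step; rounded: -39.3, -11.6).
Then from the N_04 sphere: z² = 58.38² − (x + 68.9)² − (y − 25.5)² with x = -39.306, y = -11.599, so z ≈ 34.001 ≈ 34.0 km.
Check against N_07 (with the unrounded solution): distance 145.13 ≈ 145.13 km. ✓

z ≈ 34.0 km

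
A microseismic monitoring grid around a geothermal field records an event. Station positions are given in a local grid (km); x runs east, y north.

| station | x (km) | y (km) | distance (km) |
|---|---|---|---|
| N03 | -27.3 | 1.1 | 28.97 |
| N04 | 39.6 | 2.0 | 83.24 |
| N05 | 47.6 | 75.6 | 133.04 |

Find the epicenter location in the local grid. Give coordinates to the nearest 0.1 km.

Circle about each station: (x + 27.3)² + (y − 1.1)² = 28.97²; (x − 39.6)² + (y − 2.0)² = 83.24²; (x − 47.6)² + (y − 75.6)² = 133.04².
Subtracting the N03 equation from the N04 and N05 equations removes the quadratic terms:
133.8 x + 1.8 y = -5263.98
149.8 x + 149.0 y = -9625.76
Solving the 2×2 system: x ≈ -39.0, y ≈ -25.4 km.

x ≈ -39.0 km, y ≈ -25.4 km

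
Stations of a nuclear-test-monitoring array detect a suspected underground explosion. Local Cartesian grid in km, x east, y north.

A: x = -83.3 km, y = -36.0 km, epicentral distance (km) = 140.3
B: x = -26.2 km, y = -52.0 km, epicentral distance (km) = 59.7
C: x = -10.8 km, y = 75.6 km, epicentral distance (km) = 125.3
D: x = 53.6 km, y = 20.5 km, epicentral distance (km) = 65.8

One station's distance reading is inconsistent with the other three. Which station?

A

Solve using three stations at a time. Using B, C, D (subtract circle equations pairwise → linear system) gives (x, y) ≈ (32.7, -41.9).
Distances from that point to each station vs reported:
  A: calculated 116.1 vs reported 140.3 → residual 24.2 km
  B: calculated 59.7 vs reported 59.7 → residual 0.0 km
  C: calculated 125.3 vs reported 125.3 → residual 0.0 km
  D: calculated 65.8 vs reported 65.8 → residual 0.0 km
B, C, D are mutually consistent (residuals ≈ 0); A is off by 24.2 km.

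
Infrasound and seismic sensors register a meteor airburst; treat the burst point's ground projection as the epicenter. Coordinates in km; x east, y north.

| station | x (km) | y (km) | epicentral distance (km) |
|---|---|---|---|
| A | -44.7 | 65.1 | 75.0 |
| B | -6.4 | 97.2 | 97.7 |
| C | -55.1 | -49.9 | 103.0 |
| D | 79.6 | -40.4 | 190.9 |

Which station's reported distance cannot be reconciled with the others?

Solve using three stations at a time. Using B, C, D (subtract circle equations pairwise → linear system) gives (x, y) ≈ (-90.1, 46.9).
Distances from that point to each station vs reported:
  A: calculated 48.9 vs reported 75.0 → residual 26.1 km
  B: calculated 97.7 vs reported 97.7 → residual 0.0 km
  C: calculated 103.0 vs reported 103.0 → residual 0.0 km
  D: calculated 190.9 vs reported 190.9 → residual 0.0 km
B, C, D are mutually consistent (residuals ≈ 0); A is off by 26.1 km.

A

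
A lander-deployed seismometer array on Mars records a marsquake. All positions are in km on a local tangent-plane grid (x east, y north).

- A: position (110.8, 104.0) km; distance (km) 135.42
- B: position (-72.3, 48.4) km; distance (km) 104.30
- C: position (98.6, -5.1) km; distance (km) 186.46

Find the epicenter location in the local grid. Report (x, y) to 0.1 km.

-20.1 km east, 138.7 km north

Circle about each station: (x − 110.8)² + (y − 104.0)² = 135.42²; (x + 72.3)² + (y − 48.4)² = 104.30²; (x − 98.6)² + (y + 5.1)² = 186.46².
Subtracting pairs of circle equations eliminates x²+y² and gives linear equations (the radical axes):
-366.2 x − 111.2 y = -8062.70
-24.4 x − 218.2 y = -29773.43
Solving the 2×2 system: x ≈ -20.1, y ≈ 138.7 km.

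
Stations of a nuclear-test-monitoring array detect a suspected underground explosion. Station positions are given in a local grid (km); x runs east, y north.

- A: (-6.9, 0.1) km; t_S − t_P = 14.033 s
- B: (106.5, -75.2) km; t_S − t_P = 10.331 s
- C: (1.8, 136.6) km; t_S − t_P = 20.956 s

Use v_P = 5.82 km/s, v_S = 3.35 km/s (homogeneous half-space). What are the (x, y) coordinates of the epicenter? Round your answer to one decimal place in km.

103.7 km east, 6.3 km north

Distance from S−P lag: d = Δt · v_P v_S / (v_P − v_S) = Δt · (5.82·3.35)/(5.82−3.35) ≈ 7.8935·Δt.
So d_A = 110.77, d_B = 81.55, d_C = 165.42 km.
Circle about each station: (x + 6.9)² + (y − 0.1)² = 110.77²; (x − 106.5)² + (y + 75.2)² = 81.55²; (x − 1.8)² + (y − 136.6)² = 165.42².
Subtracting the A equation from the B and C equations removes the quadratic terms:
226.8 x − 150.6 y = 22569.26
17.4 x + 273.0 y = 3521.40
Solving the 2×2 system: x ≈ 103.7, y ≈ 6.3 km.
Check against A (with the unrounded x, y): √((x + 6.9)²+(y − 0.1)²) = 110.76 ≈ 110.77 km. ✓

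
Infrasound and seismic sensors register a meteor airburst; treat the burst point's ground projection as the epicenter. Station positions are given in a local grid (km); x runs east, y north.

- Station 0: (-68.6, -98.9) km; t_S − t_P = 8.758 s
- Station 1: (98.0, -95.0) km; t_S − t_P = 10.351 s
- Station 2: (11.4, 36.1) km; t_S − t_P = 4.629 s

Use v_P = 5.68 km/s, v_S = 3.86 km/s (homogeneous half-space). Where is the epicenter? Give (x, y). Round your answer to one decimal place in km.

x ≈ -0.4 km, y ≈ -18.4 km

Distance from S−P lag: d = Δt · v_P v_S / (v_P − v_S) = Δt · (5.68·3.86)/(5.68−3.86) ≈ 12.0466·Δt.
So d_Station 0 = 105.50, d_Station 1 = 124.69, d_Station 2 = 55.76 km.
Circle about each station: (x + 68.6)² + (y + 98.9)² = 105.50²; (x − 98.0)² + (y + 95.0)² = 124.69²; (x − 11.4)² + (y − 36.1)² = 55.76².
Subtracting the Station 0 equation from the Station 1 and Station 2 equations removes the quadratic terms:
333.2 x + 7.8 y = -275.52
160.0 x + 270.0 y = -5032.93
Solving the 2×2 system: x ≈ -0.4, y ≈ -18.4 km.
Check against Station 0 (with the unrounded x, y): √((x + 68.6)²+(y + 98.9)²) = 105.50 ≈ 105.50 km. ✓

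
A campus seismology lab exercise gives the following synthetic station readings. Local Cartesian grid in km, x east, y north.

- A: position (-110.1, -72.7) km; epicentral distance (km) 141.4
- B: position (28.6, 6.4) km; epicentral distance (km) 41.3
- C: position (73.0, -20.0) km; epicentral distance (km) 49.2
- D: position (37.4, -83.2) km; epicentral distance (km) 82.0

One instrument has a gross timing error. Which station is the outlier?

D

Solve using three stations at a time. Using A, B, C (subtract circle equations pairwise → linear system) gives (x, y) ≈ (26.1, -34.8).
Distances from that point to each station vs reported:
  A: calculated 141.4 vs reported 141.4 → residual 0.0 km
  B: calculated 41.3 vs reported 41.3 → residual 0.0 km
  C: calculated 49.2 vs reported 49.2 → residual 0.0 km
  D: calculated 49.7 vs reported 82.0 → residual 32.3 km
A, B, C are mutually consistent (residuals ≈ 0); D is off by 32.3 km.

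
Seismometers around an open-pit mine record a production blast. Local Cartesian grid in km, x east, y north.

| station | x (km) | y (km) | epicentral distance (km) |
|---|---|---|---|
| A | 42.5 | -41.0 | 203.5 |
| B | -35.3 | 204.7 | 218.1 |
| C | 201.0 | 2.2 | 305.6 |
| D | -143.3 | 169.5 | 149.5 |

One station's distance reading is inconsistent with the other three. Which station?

Solve using three stations at a time. Using A, B, D (subtract circle equations pairwise → linear system) gives (x, y) ≈ (-151.6, 20.2).
Distances from that point to each station vs reported:
  A: calculated 203.5 vs reported 203.5 → residual 0.0 km
  B: calculated 218.1 vs reported 218.1 → residual 0.0 km
  C: calculated 353.1 vs reported 305.6 → residual 47.5 km
  D: calculated 149.6 vs reported 149.5 → residual 0.1 km
A, B, D are mutually consistent (residuals ≈ 0); C is off by 47.5 km.

C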